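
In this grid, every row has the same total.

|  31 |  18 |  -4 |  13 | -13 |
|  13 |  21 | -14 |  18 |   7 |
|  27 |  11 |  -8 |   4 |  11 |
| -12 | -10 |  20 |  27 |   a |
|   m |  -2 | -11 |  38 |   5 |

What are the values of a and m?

Rows 1 and 3 both add up to 45, so every row sums to 45.
Row 4: -12 − 10 + 20 + 27 = 25, so the missing entry is 45 − 25 = 20.
Row 5: -2 − 11 + 38 + 5 = 30, so the missing entry is 45 − 30 = 15.

a = 20, m = 15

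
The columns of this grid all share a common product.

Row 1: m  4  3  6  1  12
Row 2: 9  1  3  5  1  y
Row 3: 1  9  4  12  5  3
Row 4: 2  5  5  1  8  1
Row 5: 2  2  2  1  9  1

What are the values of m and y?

m = 10, y = 10

Columns 3 and 5 each multiply to 360, so every column has product 360.
Column 1: 9×1×2×2 = 36, so the missing entry is 360 ÷ 36 = 10.
Column 6: 12×3×1×1 = 36, so the missing entry is 360 ÷ 36 = 10.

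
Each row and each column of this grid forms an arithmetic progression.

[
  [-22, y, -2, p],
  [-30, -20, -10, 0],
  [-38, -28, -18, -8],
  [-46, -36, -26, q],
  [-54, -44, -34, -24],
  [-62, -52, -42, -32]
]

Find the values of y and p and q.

y = -12, p = 8, q = -16

Along each row the entries change by 10 per step; down each column they change by -8.
Row 1: from -22 at column 1, stepping by 10 to column 2 gives -12.
Row 1: from -22 at column 1, stepping by 10 to column 4 gives 8.
Row 4: from -46 at column 1, stepping by 10 to column 4 gives -16.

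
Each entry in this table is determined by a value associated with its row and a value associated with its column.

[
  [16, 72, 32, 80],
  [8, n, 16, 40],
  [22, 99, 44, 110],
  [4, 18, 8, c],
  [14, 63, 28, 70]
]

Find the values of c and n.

c = 20, n = 36

Each row is a constant multiple of every other row — this is a multiplication table with the headers hidden.
Row 4 is 8/32 = 1/4 times row 1, so its entry in column 4 is 80 × 1/4 = 20.
Row 2 is 16/32 = 1/2 times row 1, so its entry in column 2 is 72 × 1/2 = 36.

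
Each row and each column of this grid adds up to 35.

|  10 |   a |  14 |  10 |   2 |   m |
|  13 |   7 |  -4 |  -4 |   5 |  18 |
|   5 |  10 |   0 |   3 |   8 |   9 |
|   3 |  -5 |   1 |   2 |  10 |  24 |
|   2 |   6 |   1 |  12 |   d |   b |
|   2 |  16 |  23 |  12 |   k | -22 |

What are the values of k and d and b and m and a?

k = 4, d = 6, b = 8, m = -2, a = 1

Column 2: 7 + 10 − 5 + 6 + 16 = 34, so its missing entry is 35 − 34 = 1.
Row 6: 2 + 16 + 23 + 12 − 22 = 31, so its missing entry is 35 − 31 = 4.
Column 5: 2 + 5 + 8 + 10 + 4 = 29, so its missing entry is 35 − 29 = 6.
Row 5: 2 + 6 + 1 + 12 + 6 = 27, so its missing entry is 35 − 27 = 8.
Row 1: 10 + 1 + 14 + 10 + 2 = 37, so its missing entry is 35 − 37 = -2.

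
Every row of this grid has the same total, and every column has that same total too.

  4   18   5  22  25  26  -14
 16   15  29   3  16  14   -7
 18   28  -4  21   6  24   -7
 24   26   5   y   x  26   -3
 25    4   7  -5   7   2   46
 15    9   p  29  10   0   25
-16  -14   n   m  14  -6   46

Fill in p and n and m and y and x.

p = -2, n = 46, m = 16, y = 0, x = 8

Rows 1 and 2 both sum to 86, so that's the common total.
The known cells in column 5 total 78, leaving 86 − 78 = 8 for the blank.
The known cells in row 4 total 86, leaving 86 − 86 = 0 for the blank.
The known cells in column 4 total 70, leaving 86 − 70 = 16 for the blank.
The known cells in row 7 total 40, leaving 86 − 40 = 46 for the blank.
The known cells in row 6 total 88, leaving 86 − 88 = -2 for the blank.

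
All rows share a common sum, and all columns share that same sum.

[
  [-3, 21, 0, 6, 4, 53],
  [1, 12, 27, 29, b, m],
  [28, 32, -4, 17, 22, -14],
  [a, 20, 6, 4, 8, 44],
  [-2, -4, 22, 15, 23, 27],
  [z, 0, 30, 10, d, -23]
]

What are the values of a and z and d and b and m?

Rows 1 and 3 both sum to 81, so that's the common total.
The known cells in column 6 total 87, leaving 81 − 87 = -6 for the blank.
The known cells in row 2 total 63, leaving 81 − 63 = 18 for the blank.
The known cells in column 5 total 75, leaving 81 − 75 = 6 for the blank.
The known cells in row 4 total 82, leaving 81 − 82 = -1 for the blank.
The known cells in row 6 total 23, leaving 81 − 23 = 58 for the blank.

a = -1, z = 58, d = 6, b = 18, m = -6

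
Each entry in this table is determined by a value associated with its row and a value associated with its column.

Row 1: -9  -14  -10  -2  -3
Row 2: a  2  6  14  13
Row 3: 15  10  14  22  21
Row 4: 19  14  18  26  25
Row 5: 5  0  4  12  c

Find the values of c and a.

c = 11, a = 7

The difference between any two rows is the same in every column — this is an addition table with the headers hidden.
Row 5 minus row 1 is 4 − (-10) = 14, so its entry in column 5 is -3 + 14 = 11.
Row 2 minus row 1 is 6 − (-10) = 16, so its entry in column 1 is -9 + 16 = 7.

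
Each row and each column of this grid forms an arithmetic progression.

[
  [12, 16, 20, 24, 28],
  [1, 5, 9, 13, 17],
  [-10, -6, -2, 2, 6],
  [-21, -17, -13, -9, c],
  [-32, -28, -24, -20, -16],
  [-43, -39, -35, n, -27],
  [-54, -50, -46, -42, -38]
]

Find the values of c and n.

Along each row the entries change by 4 per step; down each column they change by -11.
Row 4: from -21 at column 1, stepping by 4 to column 5 gives -5.
Row 6: from -43 at column 1, stepping by 4 to column 4 gives -31.

c = -5, n = -31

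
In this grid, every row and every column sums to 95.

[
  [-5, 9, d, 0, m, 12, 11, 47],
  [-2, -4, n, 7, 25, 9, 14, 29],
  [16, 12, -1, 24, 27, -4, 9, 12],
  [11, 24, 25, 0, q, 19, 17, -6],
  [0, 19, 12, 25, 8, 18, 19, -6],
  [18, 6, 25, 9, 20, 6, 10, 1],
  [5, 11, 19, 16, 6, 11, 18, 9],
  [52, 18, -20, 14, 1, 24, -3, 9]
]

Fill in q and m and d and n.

q = 5, m = 3, d = 18, n = 17

Row 2 has -2 − 4 + 7 + 25 + 9 + 14 + 29 = 78; the blank must be 95 − 78 = 17.
Column 3 has 17 − 1 + 25 + 12 + 25 + 19 − 20 = 77; the blank must be 95 − 77 = 18.
Row 1 has -5 + 9 + 18 + 0 + 12 + 11 + 47 = 92; the blank must be 95 − 92 = 3.
Row 4 has 11 + 24 + 25 + 0 + 19 + 17 − 6 = 90; the blank must be 95 − 90 = 5.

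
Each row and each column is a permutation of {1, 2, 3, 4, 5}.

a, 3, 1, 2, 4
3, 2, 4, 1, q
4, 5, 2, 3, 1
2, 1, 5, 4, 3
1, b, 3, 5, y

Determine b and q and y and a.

At (row 5, col 2): column 2 already has {1, 2, 3, 5}, so the value is 4.
Cell (5,5): row 5 already has {1, 3, 4, 5} → 2.
Cell (2,5): row 2 already has {1, 2, 3, 4} → 5.
At (row 1, col 1): row 1 already has {1, 2, 3, 4}, so the value is 5.

b = 4, q = 5, y = 2, a = 5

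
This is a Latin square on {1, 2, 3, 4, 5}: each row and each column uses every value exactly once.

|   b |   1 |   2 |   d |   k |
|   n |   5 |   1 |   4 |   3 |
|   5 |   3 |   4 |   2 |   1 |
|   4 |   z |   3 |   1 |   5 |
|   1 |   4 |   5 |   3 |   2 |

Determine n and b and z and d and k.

For row 1, column 5: column 5 already has {1, 2, 3, 5}; that leaves 4.
At (row 4, col 2): row 4 already has {1, 3, 4, 5}, so the value is 2.
At (row 1, col 4): column 4 already has {1, 2, 3, 4}, so the value is 5.
At (row 1, col 1): row 1 already has {1, 2, 4, 5}, so the value is 3.
At (row 2, col 1): row 2 already has {1, 3, 4, 5}, so the value is 2.

n = 2, b = 3, z = 2, d = 5, k = 4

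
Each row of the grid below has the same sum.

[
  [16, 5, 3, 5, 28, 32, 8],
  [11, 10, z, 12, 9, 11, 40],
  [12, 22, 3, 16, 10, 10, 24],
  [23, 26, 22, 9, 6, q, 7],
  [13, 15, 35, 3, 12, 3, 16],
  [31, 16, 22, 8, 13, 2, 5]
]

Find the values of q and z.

q = 4, z = 4

Rows 1 and 5 both add up to 97, so every row sums to 97.
Row 4: 23 + 26 + 22 + 9 + 6 + 7 = 93, so the missing entry is 97 − 93 = 4.
Row 2: 11 + 10 + 12 + 9 + 11 + 40 = 93, so the missing entry is 97 − 93 = 4.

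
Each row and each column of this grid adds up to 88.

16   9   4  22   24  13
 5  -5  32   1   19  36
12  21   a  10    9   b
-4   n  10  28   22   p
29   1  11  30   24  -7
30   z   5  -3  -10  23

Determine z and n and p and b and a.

The known cells in row 6 total 45, leaving 88 − 45 = 43 for the blank.
The known cells in column 2 total 69, leaving 88 − 69 = 19 for the blank.
The known cells in column 3 total 62, leaving 88 − 62 = 26 for the blank.
The known cells in row 3 total 78, leaving 88 − 78 = 10 for the blank.
The known cells in row 4 total 75, leaving 88 − 75 = 13 for the blank.

z = 43, n = 19, p = 13, b = 10, a = 26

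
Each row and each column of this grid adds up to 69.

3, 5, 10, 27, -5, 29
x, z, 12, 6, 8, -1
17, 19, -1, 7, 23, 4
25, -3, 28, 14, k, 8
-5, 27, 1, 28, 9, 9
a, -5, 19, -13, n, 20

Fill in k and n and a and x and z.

k = -3, n = 37, a = 11, x = 18, z = 26

Row 4 has 25 − 3 + 28 + 14 + 8 = 72; the blank must be 69 − 72 = -3.
Column 5 has -5 + 8 + 23 − 3 + 9 = 32; the blank must be 69 − 32 = 37.
Column 2 has 5 + 19 − 3 + 27 − 5 = 43; the blank must be 69 − 43 = 26.
Row 6 has -5 + 19 − 13 + 37 + 20 = 58; the blank must be 69 − 58 = 11.
Row 2 has 26 + 12 + 6 + 8 − 1 = 51; the blank must be 69 − 51 = 18.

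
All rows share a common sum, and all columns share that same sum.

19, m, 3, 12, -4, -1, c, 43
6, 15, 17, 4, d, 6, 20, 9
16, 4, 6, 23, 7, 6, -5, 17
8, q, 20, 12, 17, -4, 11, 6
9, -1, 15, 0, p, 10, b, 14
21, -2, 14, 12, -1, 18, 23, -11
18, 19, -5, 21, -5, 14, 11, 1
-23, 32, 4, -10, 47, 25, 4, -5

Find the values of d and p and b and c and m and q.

Rows 3 and 6 both sum to 74, so that's the common total.
Row 4: 8 + 20 + 12 + 17 − 4 + 11 + 6 = 70, so its missing entry is 74 − 70 = 4.
Column 2: 15 + 4 + 4 − 1 − 2 + 19 + 32 = 71, so its missing entry is 74 − 71 = 3.
Row 2: 6 + 15 + 17 + 4 + 6 + 20 + 9 = 77, so its missing entry is 74 − 77 = -3.
Column 5: -4 − 3 + 7 + 17 − 1 − 5 + 47 = 58, so its missing entry is 74 − 58 = 16.
Row 5: 9 − 1 + 15 + 0 + 16 + 10 + 14 = 63, so its missing entry is 74 − 63 = 11.
Row 1: 19 + 3 + 3 + 12 − 4 − 1 + 43 = 75, so its missing entry is 74 − 75 = -1.

d = -3, p = 16, b = 11, c = -1, m = 3, q = 4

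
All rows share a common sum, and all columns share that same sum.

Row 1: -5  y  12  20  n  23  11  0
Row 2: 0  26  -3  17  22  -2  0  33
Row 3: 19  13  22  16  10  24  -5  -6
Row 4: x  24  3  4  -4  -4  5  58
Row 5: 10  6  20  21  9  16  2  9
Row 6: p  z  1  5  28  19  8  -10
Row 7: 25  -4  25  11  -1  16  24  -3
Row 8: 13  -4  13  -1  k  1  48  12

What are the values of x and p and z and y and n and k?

x = 7, p = 24, z = 18, y = 14, n = 18, k = 11

Rows 2 and 3 both sum to 93, so that's the common total.
The known cells in row 8 total 82, leaving 93 − 82 = 11 for the blank.
The known cells in column 5 total 75, leaving 93 − 75 = 18 for the blank.
The known cells in row 1 total 79, leaving 93 − 79 = 14 for the blank.
The known cells in column 2 total 75, leaving 93 − 75 = 18 for the blank.
The known cells in row 4 total 86, leaving 93 − 86 = 7 for the blank.
The known cells in row 6 total 69, leaving 93 − 69 = 24 for the blank.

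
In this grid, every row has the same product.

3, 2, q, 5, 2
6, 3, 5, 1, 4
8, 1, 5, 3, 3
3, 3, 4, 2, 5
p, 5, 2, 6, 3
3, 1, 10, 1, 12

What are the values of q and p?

Rows 2 and 6 each multiply to 360, so every row has product 360.
Row 1: 3×2×5×2 = 60, so the missing entry is 360 ÷ 60 = 6.
Row 5: 5×2×6×3 = 180, so the missing entry is 360 ÷ 180 = 2.

q = 6, p = 2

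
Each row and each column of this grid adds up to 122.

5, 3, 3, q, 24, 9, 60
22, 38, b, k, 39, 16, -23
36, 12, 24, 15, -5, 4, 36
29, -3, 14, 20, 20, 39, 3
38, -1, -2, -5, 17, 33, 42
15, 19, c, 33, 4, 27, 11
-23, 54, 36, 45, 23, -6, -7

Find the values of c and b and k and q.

c = 13, b = 34, k = -4, q = 18

Row 1: 5 + 3 + 3 + 24 + 9 + 60 = 104, so its missing entry is 122 − 104 = 18.
Column 4: 18 + 15 + 20 − 5 + 33 + 45 = 126, so its missing entry is 122 − 126 = -4.
Row 2: 22 + 38 − 4 + 39 + 16 − 23 = 88, so its missing entry is 122 − 88 = 34.
Row 6: 15 + 19 + 33 + 4 + 27 + 11 = 109, so its missing entry is 122 − 109 = 13.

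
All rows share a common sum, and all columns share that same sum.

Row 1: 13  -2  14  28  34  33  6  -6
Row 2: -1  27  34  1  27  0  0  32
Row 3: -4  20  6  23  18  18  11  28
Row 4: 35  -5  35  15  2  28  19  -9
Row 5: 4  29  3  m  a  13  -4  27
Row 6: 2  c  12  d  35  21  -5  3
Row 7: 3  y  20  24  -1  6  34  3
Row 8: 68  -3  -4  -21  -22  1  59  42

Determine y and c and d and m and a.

Rows 1 and 2 both sum to 120, so that's the common total.
Column 5: 34 + 27 + 18 + 2 + 35 − 1 − 22 = 93, so its missing entry is 120 − 93 = 27.
Row 5: 4 + 29 + 3 + 27 + 13 − 4 + 27 = 99, so its missing entry is 120 − 99 = 21.
Row 7: 3 + 20 + 24 − 1 + 6 + 34 + 3 = 89, so its missing entry is 120 − 89 = 31.
Column 2: -2 + 27 + 20 − 5 + 29 + 31 − 3 = 97, so its missing entry is 120 − 97 = 23.
Row 6: 2 + 23 + 12 + 35 + 21 − 5 + 3 = 91, so its missing entry is 120 − 91 = 29.

y = 31, c = 23, d = 29, m = 21, a = 27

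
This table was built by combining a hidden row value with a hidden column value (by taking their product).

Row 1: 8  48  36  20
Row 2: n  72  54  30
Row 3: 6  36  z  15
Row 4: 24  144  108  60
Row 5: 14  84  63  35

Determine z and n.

Each row is a constant multiple of every other row — this is a multiplication table with the headers hidden.
Row 3 is 36/48 = 3/4 times row 1, so its entry in column 3 is 36 × 3/4 = 27.
Row 2 is 72/48 = 3/2 times row 1, so its entry in column 1 is 8 × 3/2 = 12.

z = 27, n = 12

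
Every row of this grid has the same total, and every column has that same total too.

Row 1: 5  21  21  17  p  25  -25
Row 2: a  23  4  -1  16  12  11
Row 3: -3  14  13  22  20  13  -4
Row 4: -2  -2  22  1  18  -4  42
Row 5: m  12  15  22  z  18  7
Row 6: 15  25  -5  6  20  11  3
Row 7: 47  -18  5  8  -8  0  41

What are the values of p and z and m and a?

Rows 3 and 4 both sum to 75, so that's the common total.
The known cells in row 2 total 65, leaving 75 − 65 = 10 for the blank.
The known cells in column 1 total 72, leaving 75 − 72 = 3 for the blank.
The known cells in row 5 total 77, leaving 75 − 77 = -2 for the blank.
The known cells in row 1 total 64, leaving 75 − 64 = 11 for the blank.

p = 11, z = -2, m = 3, a = 10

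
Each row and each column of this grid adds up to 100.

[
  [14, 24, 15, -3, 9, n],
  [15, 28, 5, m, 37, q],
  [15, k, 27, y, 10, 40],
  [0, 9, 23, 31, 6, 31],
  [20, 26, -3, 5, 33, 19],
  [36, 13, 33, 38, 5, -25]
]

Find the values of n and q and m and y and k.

n = 41, q = -6, m = 21, y = 8, k = 0

Column 2 has 24 + 28 + 9 + 26 + 13 = 100; the blank must be 100 − 100 = 0.
Row 3 has 15 + 0 + 27 + 10 + 40 = 92; the blank must be 100 − 92 = 8.
Row 1 has 14 + 24 + 15 − 3 + 9 = 59; the blank must be 100 − 59 = 41.
Column 6 has 41 + 40 + 31 + 19 − 25 = 106; the blank must be 100 − 106 = -6.
Row 2 has 15 + 28 + 5 + 37 − 6 = 79; the blank must be 100 − 79 = 21.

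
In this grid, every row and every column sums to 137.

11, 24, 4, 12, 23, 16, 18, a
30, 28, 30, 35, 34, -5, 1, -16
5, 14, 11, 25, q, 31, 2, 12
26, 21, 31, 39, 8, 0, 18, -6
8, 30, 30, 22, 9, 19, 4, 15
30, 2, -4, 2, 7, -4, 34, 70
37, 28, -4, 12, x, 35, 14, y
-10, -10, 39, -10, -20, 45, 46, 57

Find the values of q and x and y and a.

q = 37, x = 39, y = -24, a = 29

Row 1: 11 + 24 + 4 + 12 + 23 + 16 + 18 = 108, so its missing entry is 137 − 108 = 29.
Column 8: 29 − 16 + 12 − 6 + 15 + 70 + 57 = 161, so its missing entry is 137 − 161 = -24.
Row 3: 5 + 14 + 11 + 25 + 31 + 2 + 12 = 100, so its missing entry is 137 − 100 = 37.
Row 7: 37 + 28 − 4 + 12 + 35 + 14 − 24 = 98, so its missing entry is 137 − 98 = 39.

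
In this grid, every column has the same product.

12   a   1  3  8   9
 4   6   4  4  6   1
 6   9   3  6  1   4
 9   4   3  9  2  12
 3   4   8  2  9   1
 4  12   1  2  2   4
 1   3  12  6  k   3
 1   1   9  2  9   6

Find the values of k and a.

Columns 1 and 3 each multiply to 31104, so every column has product 31104.
Column 5: 8×6×1×2×9×2×9 = 15552, so the missing entry is 31104 ÷ 15552 = 2.
Column 2: 6×9×4×4×12×3×1 = 31104, so the missing entry is 31104 ÷ 31104 = 1.

k = 2, a = 1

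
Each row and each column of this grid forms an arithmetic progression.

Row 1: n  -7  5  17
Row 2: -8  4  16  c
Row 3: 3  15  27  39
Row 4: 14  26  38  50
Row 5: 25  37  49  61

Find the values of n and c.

n = -19, c = 28

Along each row the entries change by 12 per step; down each column they change by 11.
Row 1: from -7 at column 2, stepping by 12 to column 1 gives -19.
Row 2: from -8 at column 1, stepping by 12 to column 4 gives 28.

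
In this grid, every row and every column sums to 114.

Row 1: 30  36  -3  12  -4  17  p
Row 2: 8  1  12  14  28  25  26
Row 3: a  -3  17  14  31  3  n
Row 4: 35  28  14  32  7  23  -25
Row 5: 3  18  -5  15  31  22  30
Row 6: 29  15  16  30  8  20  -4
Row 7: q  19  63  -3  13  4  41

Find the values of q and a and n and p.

Row 1: 30 + 36 − 3 + 12 − 4 + 17 = 88, so its missing entry is 114 − 88 = 26.
Column 7: 26 + 26 − 25 + 30 − 4 + 41 = 94, so its missing entry is 114 − 94 = 20.
Row 3: -3 + 17 + 14 + 31 + 3 + 20 = 82, so its missing entry is 114 − 82 = 32.
Row 7: 19 + 63 − 3 + 13 + 4 + 41 = 137, so its missing entry is 114 − 137 = -23.

q = -23, a = 32, n = 20, p = 26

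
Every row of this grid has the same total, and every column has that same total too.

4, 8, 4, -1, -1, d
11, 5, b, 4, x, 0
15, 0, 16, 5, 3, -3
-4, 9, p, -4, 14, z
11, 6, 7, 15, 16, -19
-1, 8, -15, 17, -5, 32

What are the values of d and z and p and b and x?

d = 22, z = 4, p = 17, b = 7, x = 9

Rows 3 and 5 both sum to 36, so that's the common total.
Column 5: -1 + 3 + 14 + 16 − 5 = 27, so its missing entry is 36 − 27 = 9.
Row 2: 11 + 5 + 4 + 9 + 0 = 29, so its missing entry is 36 − 29 = 7.
Row 1: 4 + 8 + 4 − 1 − 1 = 14, so its missing entry is 36 − 14 = 22.
Column 3: 4 + 7 + 16 + 7 − 15 = 19, so its missing entry is 36 − 19 = 17.
Row 4: -4 + 9 + 17 − 4 + 14 = 32, so its missing entry is 36 − 32 = 4.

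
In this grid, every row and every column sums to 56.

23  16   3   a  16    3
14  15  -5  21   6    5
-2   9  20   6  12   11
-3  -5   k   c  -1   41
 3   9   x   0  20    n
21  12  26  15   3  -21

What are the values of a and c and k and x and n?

a = -5, c = 19, k = 5, x = 7, n = 17

The known cells in row 1 total 61, leaving 56 − 61 = -5 for the blank.
The known cells in column 6 total 39, leaving 56 − 39 = 17 for the blank.
The known cells in row 5 total 49, leaving 56 − 49 = 7 for the blank.
The known cells in column 4 total 37, leaving 56 − 37 = 19 for the blank.
The known cells in row 4 total 51, leaving 56 − 51 = 5 for the blank.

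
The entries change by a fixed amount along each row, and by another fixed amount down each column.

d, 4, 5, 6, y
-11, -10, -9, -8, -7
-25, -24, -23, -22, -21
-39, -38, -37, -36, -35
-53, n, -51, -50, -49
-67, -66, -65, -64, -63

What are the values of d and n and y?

Along each row the entries change by 1 per step; down each column they change by -14.
Row 1: from 4 at column 2, stepping by 1 to column 1 gives 3.
Row 5: from -53 at column 1, stepping by 1 to column 2 gives -52.
Row 1: from 4 at column 2, stepping by 1 to column 5 gives 7.

d = 3, n = -52, y = 7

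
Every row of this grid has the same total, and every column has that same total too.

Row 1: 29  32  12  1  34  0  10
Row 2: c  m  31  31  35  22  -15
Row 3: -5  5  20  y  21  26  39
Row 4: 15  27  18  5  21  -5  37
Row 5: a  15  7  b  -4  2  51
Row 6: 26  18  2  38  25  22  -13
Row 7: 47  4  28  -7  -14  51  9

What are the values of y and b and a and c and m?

Rows 1 and 4 both sum to 118, so that's the common total.
Column 2 has 32 + 5 + 27 + 15 + 18 + 4 = 101; the blank must be 118 − 101 = 17.
Row 3 has -5 + 5 + 20 + 21 + 26 + 39 = 106; the blank must be 118 − 106 = 12.
Column 4 has 1 + 31 + 12 + 5 + 38 − 7 = 80; the blank must be 118 − 80 = 38.
Row 5 has 15 + 7 + 38 − 4 + 2 + 51 = 109; the blank must be 118 − 109 = 9.
Row 2 has 17 + 31 + 31 + 35 + 22 − 15 = 121; the blank must be 118 − 121 = -3.

y = 12, b = 38, a = 9, c = -3, m = 17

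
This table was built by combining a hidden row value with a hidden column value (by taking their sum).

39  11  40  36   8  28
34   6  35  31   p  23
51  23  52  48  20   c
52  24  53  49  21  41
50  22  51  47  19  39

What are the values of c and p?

The difference between any two rows is the same in every column — this is an addition table with the headers hidden.
Row 3 minus row 1 is 52 − 40 = 12, so its entry in column 6 is 28 + 12 = 40.
Row 2 minus row 1 is 35 − 40 = -5, so its entry in column 5 is 8 + (-5) = 3.

c = 40, p = 3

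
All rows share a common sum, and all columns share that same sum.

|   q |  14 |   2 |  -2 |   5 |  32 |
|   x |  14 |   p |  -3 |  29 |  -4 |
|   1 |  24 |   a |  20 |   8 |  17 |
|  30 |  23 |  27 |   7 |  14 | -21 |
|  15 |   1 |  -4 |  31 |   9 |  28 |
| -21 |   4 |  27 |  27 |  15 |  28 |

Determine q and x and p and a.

q = 29, x = 26, p = 18, a = 10

Rows 4 and 5 both sum to 80, so that's the common total.
Row 3: 1 + 24 + 20 + 8 + 17 = 70, so its missing entry is 80 − 70 = 10.
Column 3: 2 + 10 + 27 − 4 + 27 = 62, so its missing entry is 80 − 62 = 18.
Row 2: 14 + 18 − 3 + 29 − 4 = 54, so its missing entry is 80 − 54 = 26.
Row 1: 14 + 2 − 2 + 5 + 32 = 51, so its missing entry is 80 − 51 = 29.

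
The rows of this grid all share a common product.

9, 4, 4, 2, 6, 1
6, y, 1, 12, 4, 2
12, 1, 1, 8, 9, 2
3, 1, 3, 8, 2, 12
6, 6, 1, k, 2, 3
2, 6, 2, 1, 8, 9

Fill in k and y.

Rows 4 and 6 each multiply to 1728, so every row has product 1728.
Row 5: 6×6×1×2×3 = 216, so the missing entry is 1728 ÷ 216 = 8.
Row 2: 6×1×12×4×2 = 576, so the missing entry is 1728 ÷ 576 = 3.

k = 8, y = 3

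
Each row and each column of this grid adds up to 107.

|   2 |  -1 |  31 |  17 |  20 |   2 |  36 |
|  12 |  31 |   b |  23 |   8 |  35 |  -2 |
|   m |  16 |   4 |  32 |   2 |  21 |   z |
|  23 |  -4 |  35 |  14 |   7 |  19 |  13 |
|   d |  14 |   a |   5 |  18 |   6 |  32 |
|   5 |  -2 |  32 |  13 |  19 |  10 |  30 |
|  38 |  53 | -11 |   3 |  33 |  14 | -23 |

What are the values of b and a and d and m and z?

b = 0, a = 16, d = 16, m = 11, z = 21

Row 2 has 12 + 31 + 23 + 8 + 35 − 2 = 107; the blank must be 107 − 107 = 0.
Column 3 has 31 + 0 + 4 + 35 + 32 − 11 = 91; the blank must be 107 − 91 = 16.
Row 5 has 14 + 16 + 5 + 18 + 6 + 32 = 91; the blank must be 107 − 91 = 16.
Column 1 has 2 + 12 + 23 + 16 + 5 + 38 = 96; the blank must be 107 − 96 = 11.
Row 3 has 11 + 16 + 4 + 32 + 2 + 21 = 86; the blank must be 107 − 86 = 21.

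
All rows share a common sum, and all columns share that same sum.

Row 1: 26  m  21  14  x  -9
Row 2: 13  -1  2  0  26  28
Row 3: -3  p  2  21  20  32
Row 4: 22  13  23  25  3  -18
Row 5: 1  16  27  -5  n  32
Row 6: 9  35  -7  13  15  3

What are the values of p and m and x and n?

Rows 2 and 4 both sum to 68, so that's the common total.
Row 3: -3 + 2 + 21 + 20 + 32 = 72, so its missing entry is 68 − 72 = -4.
Column 2: -1 − 4 + 13 + 16 + 35 = 59, so its missing entry is 68 − 59 = 9.
Row 1: 26 + 9 + 21 + 14 − 9 = 61, so its missing entry is 68 − 61 = 7.
Row 5: 1 + 16 + 27 − 5 + 32 = 71, so its missing entry is 68 − 71 = -3.

p = -4, m = 9, x = 7, n = -3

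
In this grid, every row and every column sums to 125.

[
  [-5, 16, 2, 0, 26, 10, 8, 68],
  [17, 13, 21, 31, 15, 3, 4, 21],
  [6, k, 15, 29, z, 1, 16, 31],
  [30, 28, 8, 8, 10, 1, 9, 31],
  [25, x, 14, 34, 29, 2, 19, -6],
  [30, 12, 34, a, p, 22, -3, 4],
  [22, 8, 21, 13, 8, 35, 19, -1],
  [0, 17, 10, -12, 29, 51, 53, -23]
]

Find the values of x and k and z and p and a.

x = 8, k = 23, z = 4, p = 4, a = 22

Column 4: 0 + 31 + 29 + 8 + 34 + 13 − 12 = 103, so its missing entry is 125 − 103 = 22.
Row 6: 30 + 12 + 34 + 22 + 22 − 3 + 4 = 121, so its missing entry is 125 − 121 = 4.
Column 5: 26 + 15 + 10 + 29 + 4 + 8 + 29 = 121, so its missing entry is 125 − 121 = 4.
Row 3: 6 + 15 + 29 + 4 + 1 + 16 + 31 = 102, so its missing entry is 125 − 102 = 23.
Row 5: 25 + 14 + 34 + 29 + 2 + 19 − 6 = 117, so its missing entry is 125 − 117 = 8.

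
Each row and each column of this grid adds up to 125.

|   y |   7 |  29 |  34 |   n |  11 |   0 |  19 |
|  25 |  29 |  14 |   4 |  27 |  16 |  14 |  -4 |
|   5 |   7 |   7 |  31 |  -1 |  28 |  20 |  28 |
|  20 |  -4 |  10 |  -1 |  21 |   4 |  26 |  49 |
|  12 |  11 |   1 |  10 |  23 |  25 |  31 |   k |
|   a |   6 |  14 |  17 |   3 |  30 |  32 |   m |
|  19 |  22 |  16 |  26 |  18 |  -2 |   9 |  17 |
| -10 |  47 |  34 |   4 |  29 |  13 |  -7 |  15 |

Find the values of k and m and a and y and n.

Column 5: 27 − 1 + 21 + 23 + 3 + 18 + 29 = 120, so its missing entry is 125 − 120 = 5.
Row 1: 7 + 29 + 34 + 5 + 11 + 0 + 19 = 105, so its missing entry is 125 − 105 = 20.
Column 1: 20 + 25 + 5 + 20 + 12 + 19 − 10 = 91, so its missing entry is 125 − 91 = 34.
Row 6: 34 + 6 + 14 + 17 + 3 + 30 + 32 = 136, so its missing entry is 125 − 136 = -11.
Row 5: 12 + 11 + 1 + 10 + 23 + 25 + 31 = 113, so its missing entry is 125 − 113 = 12.

k = 12, m = -11, a = 34, y = 20, n = 5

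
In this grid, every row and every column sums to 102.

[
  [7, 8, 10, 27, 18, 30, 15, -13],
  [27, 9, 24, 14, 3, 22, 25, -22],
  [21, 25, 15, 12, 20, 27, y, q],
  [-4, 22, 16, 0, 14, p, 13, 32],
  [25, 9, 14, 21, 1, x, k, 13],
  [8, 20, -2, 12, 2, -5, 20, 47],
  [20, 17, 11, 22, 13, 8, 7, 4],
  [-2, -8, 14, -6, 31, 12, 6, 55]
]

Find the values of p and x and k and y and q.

p = 9, x = -1, k = 20, y = -4, q = -14

The known cells in column 8 total 116, leaving 102 − 116 = -14 for the blank.
The known cells in row 3 total 106, leaving 102 − 106 = -4 for the blank.
The known cells in column 7 total 82, leaving 102 − 82 = 20 for the blank.
The known cells in row 5 total 103, leaving 102 − 103 = -1 for the blank.
The known cells in row 4 total 93, leaving 102 − 93 = 9 for the blank.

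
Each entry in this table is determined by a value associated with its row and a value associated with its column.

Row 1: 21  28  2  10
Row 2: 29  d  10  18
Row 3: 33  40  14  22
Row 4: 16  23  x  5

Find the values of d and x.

The difference between any two rows is the same in every column — this is an addition table with the headers hidden.
Row 2 minus row 1 is 18 − 10 = 8, so its entry in column 2 is 28 + 8 = 36.
Row 4 minus row 1 is 5 − 10 = -5, so its entry in column 3 is 2 + (-5) = -3.

d = 36, x = -3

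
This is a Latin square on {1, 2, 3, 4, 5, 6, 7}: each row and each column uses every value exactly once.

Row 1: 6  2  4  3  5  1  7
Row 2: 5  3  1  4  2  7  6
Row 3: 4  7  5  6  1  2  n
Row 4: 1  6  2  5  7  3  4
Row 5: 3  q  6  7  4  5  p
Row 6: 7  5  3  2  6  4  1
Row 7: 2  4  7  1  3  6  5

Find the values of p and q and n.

Cell (3,7): row 3 already has {1, 2, 4, 5, 6, 7} → 3.
Cell (5,7): column 7 already has {1, 3, 4, 5, 6, 7} → 2.
Cell (5,2): row 5 already has {2, 3, 4, 5, 6, 7} → 1.

p = 2, q = 1, n = 3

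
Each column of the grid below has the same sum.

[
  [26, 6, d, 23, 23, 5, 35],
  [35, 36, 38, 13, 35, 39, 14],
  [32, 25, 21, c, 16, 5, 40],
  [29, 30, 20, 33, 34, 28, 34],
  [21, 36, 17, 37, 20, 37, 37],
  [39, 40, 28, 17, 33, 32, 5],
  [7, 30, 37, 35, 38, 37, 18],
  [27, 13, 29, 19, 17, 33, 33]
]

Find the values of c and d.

c = 39, d = 26

Column 2 sums to 216 and so does column 5; that's the common total.
In column 4 the known cells total 177, leaving 216 − 177 = 39.
In column 3 the known cells total 190, leaving 216 − 190 = 26.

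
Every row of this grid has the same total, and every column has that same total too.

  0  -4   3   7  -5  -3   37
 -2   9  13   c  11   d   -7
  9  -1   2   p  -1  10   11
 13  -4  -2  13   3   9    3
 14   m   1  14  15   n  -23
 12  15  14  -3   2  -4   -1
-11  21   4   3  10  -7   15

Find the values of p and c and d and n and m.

Rows 1 and 4 both sum to 35, so that's the common total.
Column 2: -4 + 9 − 1 − 4 + 15 + 21 = 36, so its missing entry is 35 − 36 = -1.
Row 3: 9 − 1 + 2 − 1 + 10 + 11 = 30, so its missing entry is 35 − 30 = 5.
Row 5: 14 − 1 + 1 + 14 + 15 − 23 = 20, so its missing entry is 35 − 20 = 15.
Column 6: -3 + 10 + 9 + 15 − 4 − 7 = 20, so its missing entry is 35 − 20 = 15.
Row 2: -2 + 9 + 13 + 11 + 15 − 7 = 39, so its missing entry is 35 − 39 = -4.

p = 5, c = -4, d = 15, n = 15, m = -1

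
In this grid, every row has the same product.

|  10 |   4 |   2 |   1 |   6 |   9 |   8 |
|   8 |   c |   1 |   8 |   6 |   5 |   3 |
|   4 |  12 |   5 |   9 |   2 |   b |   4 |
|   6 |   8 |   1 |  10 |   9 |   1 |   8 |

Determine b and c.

Rows 1 and 4 each multiply to 34560, so every row has product 34560.
Row 3: 4×12×5×9×2×4 = 17280, so the missing entry is 34560 ÷ 17280 = 2.
Row 2: 8×1×8×6×5×3 = 5760, so the missing entry is 34560 ÷ 5760 = 6.

b = 2, c = 6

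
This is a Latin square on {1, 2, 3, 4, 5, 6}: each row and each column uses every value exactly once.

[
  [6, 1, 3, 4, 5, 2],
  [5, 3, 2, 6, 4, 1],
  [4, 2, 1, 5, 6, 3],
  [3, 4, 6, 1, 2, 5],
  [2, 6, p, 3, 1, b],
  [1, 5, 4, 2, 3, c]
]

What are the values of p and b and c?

At (row 6, col 6): row 6 already has {1, 2, 3, 4, 5}, so the value is 6.
At (row 5, col 6): column 6 already has {1, 2, 3, 5, 6}, so the value is 4.
At (row 5, col 3): row 5 already has {1, 2, 3, 4, 6}, so the value is 5.

p = 5, b = 4, c = 6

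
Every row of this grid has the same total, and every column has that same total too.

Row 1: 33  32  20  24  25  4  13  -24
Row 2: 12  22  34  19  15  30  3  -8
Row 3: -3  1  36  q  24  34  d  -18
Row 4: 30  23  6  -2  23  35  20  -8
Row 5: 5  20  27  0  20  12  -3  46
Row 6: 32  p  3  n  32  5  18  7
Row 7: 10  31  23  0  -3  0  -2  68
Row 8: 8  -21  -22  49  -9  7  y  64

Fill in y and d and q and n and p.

Rows 1 and 2 both sum to 127, so that's the common total.
The known cells in column 2 total 108, leaving 127 − 108 = 19 for the blank.
The known cells in row 8 total 76, leaving 127 − 76 = 51 for the blank.
The known cells in column 7 total 100, leaving 127 − 100 = 27 for the blank.
The known cells in row 3 total 101, leaving 127 − 101 = 26 for the blank.
The known cells in row 6 total 116, leaving 127 − 116 = 11 for the blank.

y = 51, d = 27, q = 26, n = 11, p = 19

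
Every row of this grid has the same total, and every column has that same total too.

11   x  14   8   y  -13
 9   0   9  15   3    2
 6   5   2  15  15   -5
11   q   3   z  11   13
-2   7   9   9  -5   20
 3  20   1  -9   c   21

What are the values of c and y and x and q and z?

c = 2, y = 12, x = 6, q = 0, z = 0

Rows 2 and 3 both sum to 38, so that's the common total.
Row 6 has 3 + 20 + 1 − 9 + 21 = 36; the blank must be 38 − 36 = 2.
Column 5 has 3 + 15 + 11 − 5 + 2 = 26; the blank must be 38 − 26 = 12.
Row 1 has 11 + 14 + 8 + 12 − 13 = 32; the blank must be 38 − 32 = 6.
Column 2 has 6 + 0 + 5 + 7 + 20 = 38; the blank must be 38 − 38 = 0.
Row 4 has 11 + 0 + 3 + 11 + 13 = 38; the blank must be 38 − 38 = 0.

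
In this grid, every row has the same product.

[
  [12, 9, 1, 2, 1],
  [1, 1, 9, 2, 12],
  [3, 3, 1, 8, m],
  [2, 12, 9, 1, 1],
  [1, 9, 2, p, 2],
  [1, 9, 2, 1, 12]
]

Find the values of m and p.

Rows 4 and 6 each multiply to 216, so every row has product 216.
Row 3: 3×3×1×8 = 72, so the missing entry is 216 ÷ 72 = 3.
Row 5: 1×9×2×2 = 36, so the missing entry is 216 ÷ 36 = 6.

m = 3, p = 6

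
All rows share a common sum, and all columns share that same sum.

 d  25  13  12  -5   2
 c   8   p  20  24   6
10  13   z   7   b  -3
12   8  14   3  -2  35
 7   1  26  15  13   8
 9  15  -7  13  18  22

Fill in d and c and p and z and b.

Rows 4 and 5 both sum to 70, so that's the common total.
The known cells in column 5 total 48, leaving 70 − 48 = 22 for the blank.
The known cells in row 1 total 47, leaving 70 − 47 = 23 for the blank.
The known cells in row 3 total 49, leaving 70 − 49 = 21 for the blank.
The known cells in column 3 total 67, leaving 70 − 67 = 3 for the blank.
The known cells in row 2 total 61, leaving 70 − 61 = 9 for the blank.

d = 23, c = 9, p = 3, z = 21, b = 22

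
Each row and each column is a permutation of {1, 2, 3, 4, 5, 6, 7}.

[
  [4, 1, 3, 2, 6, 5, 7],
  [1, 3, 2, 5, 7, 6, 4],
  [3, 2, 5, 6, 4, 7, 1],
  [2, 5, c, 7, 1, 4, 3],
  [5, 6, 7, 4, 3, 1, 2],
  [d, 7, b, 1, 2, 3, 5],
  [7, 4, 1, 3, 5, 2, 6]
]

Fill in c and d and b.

Cell (4,3): row 4 already has {1, 2, 3, 4, 5, 7} → 6.
For row 6, column 1: column 1 already has {1, 2, 3, 4, 5, 7}; that leaves 6.
At (row 6, col 3): row 6 already has {1, 2, 3, 5, 6, 7}, so the value is 4.

c = 6, d = 6, b = 4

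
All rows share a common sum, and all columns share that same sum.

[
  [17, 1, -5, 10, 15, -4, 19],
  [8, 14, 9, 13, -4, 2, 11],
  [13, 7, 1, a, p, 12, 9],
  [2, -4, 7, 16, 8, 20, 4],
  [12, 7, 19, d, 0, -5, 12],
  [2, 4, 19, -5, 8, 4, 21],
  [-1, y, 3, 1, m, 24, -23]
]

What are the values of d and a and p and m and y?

d = 8, a = 10, p = 1, m = 25, y = 24

Rows 1 and 2 both sum to 53, so that's the common total.
The known cells in row 5 total 45, leaving 53 − 45 = 8 for the blank.
The known cells in column 2 total 29, leaving 53 − 29 = 24 for the blank.
The known cells in row 7 total 28, leaving 53 − 28 = 25 for the blank.
The known cells in column 5 total 52, leaving 53 − 52 = 1 for the blank.
The known cells in row 3 total 43, leaving 53 − 43 = 10 for the blank.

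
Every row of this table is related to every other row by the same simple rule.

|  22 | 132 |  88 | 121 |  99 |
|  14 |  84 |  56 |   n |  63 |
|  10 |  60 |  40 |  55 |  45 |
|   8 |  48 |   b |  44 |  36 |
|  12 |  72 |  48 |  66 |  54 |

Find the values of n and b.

Each row is a constant multiple of every other row — this is a multiplication table with the headers hidden.
Row 2 is 84/132 = 7/11 times row 1, so its entry in column 4 is 121 × 7/11 = 77.
Row 4 is 48/132 = 4/11 times row 1, so its entry in column 3 is 88 × 4/11 = 32.

n = 77, b = 32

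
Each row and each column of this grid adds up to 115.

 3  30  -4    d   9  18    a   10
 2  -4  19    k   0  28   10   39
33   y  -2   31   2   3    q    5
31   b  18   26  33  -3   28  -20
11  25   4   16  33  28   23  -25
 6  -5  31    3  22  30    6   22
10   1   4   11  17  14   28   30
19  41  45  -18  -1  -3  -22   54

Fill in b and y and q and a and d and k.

b = 2, y = 25, q = 18, a = 24, d = 25, k = 21

Row 4: 31 + 18 + 26 + 33 − 3 + 28 − 20 = 113, so its missing entry is 115 − 113 = 2.
Column 2: 30 − 4 + 2 + 25 − 5 + 1 + 41 = 90, so its missing entry is 115 − 90 = 25.
Row 3: 33 + 25 − 2 + 31 + 2 + 3 + 5 = 97, so its missing entry is 115 − 97 = 18.
Column 7: 10 + 18 + 28 + 23 + 6 + 28 − 22 = 91, so its missing entry is 115 − 91 = 24.
Row 1: 3 + 30 − 4 + 9 + 18 + 24 + 10 = 90, so its missing entry is 115 − 90 = 25.
Row 2: 2 − 4 + 19 + 0 + 28 + 10 + 39 = 94, so its missing entry is 115 − 94 = 21.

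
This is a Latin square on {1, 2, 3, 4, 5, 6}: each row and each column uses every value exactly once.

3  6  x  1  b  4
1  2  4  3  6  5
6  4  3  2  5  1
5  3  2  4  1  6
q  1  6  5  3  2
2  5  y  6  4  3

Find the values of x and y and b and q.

x = 5, y = 1, b = 2, q = 4

At (row 5, col 1): row 5 already has {1, 2, 3, 5, 6}, so the value is 4.
Cell (1,5): column 5 already has {1, 3, 4, 5, 6} → 2.
For row 1, column 3: row 1 already has {1, 2, 3, 4, 6}; that leaves 5.
At (row 6, col 3): row 6 already has {2, 3, 4, 5, 6}, so the value is 1.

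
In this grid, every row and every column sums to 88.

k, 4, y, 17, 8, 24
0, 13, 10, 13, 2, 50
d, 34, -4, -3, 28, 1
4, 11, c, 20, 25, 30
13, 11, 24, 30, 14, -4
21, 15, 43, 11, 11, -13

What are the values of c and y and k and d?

Row 4: 4 + 11 + 20 + 25 + 30 = 90, so its missing entry is 88 − 90 = -2.
Row 3: 34 − 4 − 3 + 28 + 1 = 56, so its missing entry is 88 − 56 = 32.
Column 1: 0 + 32 + 4 + 13 + 21 = 70, so its missing entry is 88 − 70 = 18.
Row 1: 18 + 4 + 17 + 8 + 24 = 71, so its missing entry is 88 − 71 = 17.

c = -2, y = 17, k = 18, d = 32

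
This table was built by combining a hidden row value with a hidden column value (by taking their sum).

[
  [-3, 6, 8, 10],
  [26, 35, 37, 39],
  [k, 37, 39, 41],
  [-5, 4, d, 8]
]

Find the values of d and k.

The difference between any two rows is the same in every column — this is an addition table with the headers hidden.
Row 4 minus row 1 is 4 − 6 = -2, so its entry in column 3 is 8 + (-2) = 6.
Row 3 minus row 1 is 37 − 6 = 31, so its entry in column 1 is -3 + 31 = 28.

d = 6, k = 28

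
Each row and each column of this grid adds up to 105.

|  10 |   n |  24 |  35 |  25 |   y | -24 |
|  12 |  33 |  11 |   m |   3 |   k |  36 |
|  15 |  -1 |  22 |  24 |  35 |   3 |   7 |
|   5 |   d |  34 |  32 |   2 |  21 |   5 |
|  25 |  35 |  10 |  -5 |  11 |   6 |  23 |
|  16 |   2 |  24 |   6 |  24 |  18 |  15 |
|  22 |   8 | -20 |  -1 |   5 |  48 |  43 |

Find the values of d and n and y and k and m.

Row 4: 5 + 34 + 32 + 2 + 21 + 5 = 99, so its missing entry is 105 − 99 = 6.
Column 2: 33 − 1 + 6 + 35 + 2 + 8 = 83, so its missing entry is 105 − 83 = 22.
Row 1: 10 + 22 + 24 + 35 + 25 − 24 = 92, so its missing entry is 105 − 92 = 13.
Column 6: 13 + 3 + 21 + 6 + 18 + 48 = 109, so its missing entry is 105 − 109 = -4.
Row 2: 12 + 33 + 11 + 3 − 4 + 36 = 91, so its missing entry is 105 − 91 = 14.

d = 6, n = 22, y = 13, k = -4, m = 14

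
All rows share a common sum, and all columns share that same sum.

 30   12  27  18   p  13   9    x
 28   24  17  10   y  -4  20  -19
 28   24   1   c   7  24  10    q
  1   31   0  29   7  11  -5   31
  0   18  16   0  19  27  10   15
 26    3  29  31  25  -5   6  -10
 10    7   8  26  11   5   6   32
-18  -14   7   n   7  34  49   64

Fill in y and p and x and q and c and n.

y = 29, p = 0, x = -4, q = -4, c = 15, n = -24

Rows 4 and 5 both sum to 105, so that's the common total.
Row 2: 28 + 24 + 17 + 10 − 4 + 20 − 19 = 76, so its missing entry is 105 − 76 = 29.
Column 5: 29 + 7 + 7 + 19 + 25 + 11 + 7 = 105, so its missing entry is 105 − 105 = 0.
Row 1: 30 + 12 + 27 + 18 + 0 + 13 + 9 = 109, so its missing entry is 105 − 109 = -4.
Column 8: -4 − 19 + 31 + 15 − 10 + 32 + 64 = 109, so its missing entry is 105 − 109 = -4.
Row 8: -18 − 14 + 7 + 7 + 34 + 49 + 64 = 129, so its missing entry is 105 − 129 = -24.
Row 3: 28 + 24 + 1 + 7 + 24 + 10 − 4 = 90, so its missing entry is 105 − 90 = 15.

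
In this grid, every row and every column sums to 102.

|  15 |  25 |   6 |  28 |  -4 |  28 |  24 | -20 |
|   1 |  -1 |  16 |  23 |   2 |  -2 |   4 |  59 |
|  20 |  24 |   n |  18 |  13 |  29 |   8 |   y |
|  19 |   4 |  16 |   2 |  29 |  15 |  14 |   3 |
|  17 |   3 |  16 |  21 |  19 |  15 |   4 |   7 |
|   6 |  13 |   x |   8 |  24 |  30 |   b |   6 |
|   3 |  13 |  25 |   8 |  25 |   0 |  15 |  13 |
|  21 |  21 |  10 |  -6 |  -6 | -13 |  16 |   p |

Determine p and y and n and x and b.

The known cells in row 8 total 43, leaving 102 − 43 = 59 for the blank.
The known cells in column 8 total 127, leaving 102 − 127 = -25 for the blank.
The known cells in column 7 total 85, leaving 102 − 85 = 17 for the blank.
The known cells in row 3 total 87, leaving 102 − 87 = 15 for the blank.
The known cells in row 6 total 104, leaving 102 − 104 = -2 for the blank.

p = 59, y = -25, n = 15, x = -2, b = 17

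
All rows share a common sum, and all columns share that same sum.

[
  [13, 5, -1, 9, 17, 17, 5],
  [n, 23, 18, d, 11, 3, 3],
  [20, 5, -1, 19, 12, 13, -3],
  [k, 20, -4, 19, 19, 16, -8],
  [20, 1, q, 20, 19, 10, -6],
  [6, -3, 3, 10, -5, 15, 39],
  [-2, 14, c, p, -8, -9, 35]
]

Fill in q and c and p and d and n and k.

q = 1, c = 49, p = -14, d = 2, n = 5, k = 3

Rows 1 and 3 both sum to 65, so that's the common total.
Row 5: 20 + 1 + 20 + 19 + 10 − 6 = 64, so its missing entry is 65 − 64 = 1.
Column 3: -1 + 18 − 1 − 4 + 1 + 3 = 16, so its missing entry is 65 − 16 = 49.
Row 4: 20 − 4 + 19 + 19 + 16 − 8 = 62, so its missing entry is 65 − 62 = 3.
Column 1: 13 + 20 + 3 + 20 + 6 − 2 = 60, so its missing entry is 65 − 60 = 5.
Row 7: -2 + 14 + 49 − 8 − 9 + 35 = 79, so its missing entry is 65 − 79 = -14.
Row 2: 5 + 23 + 18 + 11 + 3 + 3 = 63, so its missing entry is 65 − 63 = 2.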